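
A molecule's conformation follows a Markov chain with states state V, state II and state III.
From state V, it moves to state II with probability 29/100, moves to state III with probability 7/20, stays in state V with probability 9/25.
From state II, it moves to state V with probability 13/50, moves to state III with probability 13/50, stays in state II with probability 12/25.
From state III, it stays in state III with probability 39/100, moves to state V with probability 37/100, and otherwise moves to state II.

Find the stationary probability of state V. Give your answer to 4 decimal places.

0.3296

Let the stationary distribution be π with π = πP and π_1 + π_2 + π_3 = 1.
π_1 = 0.36·π_1 + 0.26·π_2 + 0.37·π_3
π_2 = 0.29·π_1 + 0.48·π_2 + 0.24·π_3
Solving with the normalization constraint gives π = (0.3296, 0.3375, 0.3329).
So the stationary probability of state V is 0.3296.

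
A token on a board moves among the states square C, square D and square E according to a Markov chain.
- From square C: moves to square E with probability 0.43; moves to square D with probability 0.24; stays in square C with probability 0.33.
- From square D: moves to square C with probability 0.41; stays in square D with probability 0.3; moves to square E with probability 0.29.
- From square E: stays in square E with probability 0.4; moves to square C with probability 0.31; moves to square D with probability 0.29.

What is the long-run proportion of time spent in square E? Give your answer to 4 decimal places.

Let the stationary distribution be π with π = πP and π_1 + π_2 + π_3 = 1.
π_1 = 0.33·π_1 + 0.41·π_2 + 0.31·π_3
π_2 = 0.24·π_1 + 0.3·π_2 + 0.29·π_3
Solving with the normalization constraint gives π = (0.3444, 0.2755, 0.3800).
So the stationary probability of square E is 0.3800.

0.3800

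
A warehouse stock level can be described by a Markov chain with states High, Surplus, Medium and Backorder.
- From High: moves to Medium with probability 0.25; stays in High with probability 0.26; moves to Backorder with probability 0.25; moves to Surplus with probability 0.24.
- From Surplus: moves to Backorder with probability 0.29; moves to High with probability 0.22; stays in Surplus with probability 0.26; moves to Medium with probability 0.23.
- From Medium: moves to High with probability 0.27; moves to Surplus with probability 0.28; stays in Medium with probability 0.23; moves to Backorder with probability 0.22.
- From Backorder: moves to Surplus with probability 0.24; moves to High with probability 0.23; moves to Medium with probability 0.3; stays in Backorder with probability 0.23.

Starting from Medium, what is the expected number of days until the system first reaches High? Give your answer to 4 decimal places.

4.0468

Let t(s) be the expected number of days to first reach High from state s, with t(High) = 0. Conditioning on the first day:
t(Surplus) = 1 + 0.26·t(Surplus) + 0.23·t(Medium) + 0.29·t(Backorder)
t(Medium) = 1 + 0.28·t(Surplus) + 0.23·t(Medium) + 0.22·t(Backorder)
t(Backorder) = 1 + 0.24·t(Surplus) + 0.3·t(Medium) + 0.23·t(Backorder)
Solving: t(Surplus) = 4.2558, t(Medium) = 4.0468, t(Backorder) = 4.2019.
Expected days from Medium to High: 4.0468.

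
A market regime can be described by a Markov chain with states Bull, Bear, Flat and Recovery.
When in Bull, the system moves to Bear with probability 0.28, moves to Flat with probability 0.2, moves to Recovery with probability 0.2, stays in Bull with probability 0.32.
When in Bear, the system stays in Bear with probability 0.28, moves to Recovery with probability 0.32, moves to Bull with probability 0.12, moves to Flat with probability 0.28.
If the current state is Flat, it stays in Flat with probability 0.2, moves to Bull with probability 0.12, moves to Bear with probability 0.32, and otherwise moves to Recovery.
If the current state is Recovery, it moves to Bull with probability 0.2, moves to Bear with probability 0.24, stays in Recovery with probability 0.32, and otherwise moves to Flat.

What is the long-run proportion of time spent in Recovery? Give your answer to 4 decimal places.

0.3077

Let the stationary distribution be π with π = πP and π_1 + π_2 + π_3 + π_4 = 1.
π_1 = 0.32·π_1 + 0.12·π_2 + 0.12·π_3 + 0.2·π_4
π_2 = 0.28·π_1 + 0.28·π_2 + 0.32·π_3 + 0.24·π_4
π_3 = 0.2·π_1 + 0.28·π_2 + 0.2·π_3 + 0.24·π_4
Solving with the normalization constraint gives π = (0.1808, 0.2771, 0.2345, 0.3077).
So the stationary probability of Recovery is 0.3077.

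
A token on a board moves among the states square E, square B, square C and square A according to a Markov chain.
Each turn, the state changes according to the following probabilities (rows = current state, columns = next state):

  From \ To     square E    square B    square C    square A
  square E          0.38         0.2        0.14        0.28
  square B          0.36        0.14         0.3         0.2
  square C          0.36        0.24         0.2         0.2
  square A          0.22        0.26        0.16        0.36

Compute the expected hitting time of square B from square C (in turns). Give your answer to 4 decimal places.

Let t(s) be the expected number of turns to first reach square B from state s, with t(square B) = 0. Conditioning on the first turn:
t(square E) = 1 + 0.38·t(square E) + 0.14·t(square C) + 0.28·t(square A)
t(square C) = 1 + 0.36·t(square E) + 0.2·t(square C) + 0.2·t(square A)
t(square A) = 1 + 0.22·t(square E) + 0.16·t(square C) + 0.36·t(square A)
Solving: t(square E) = 4.4711, t(square C) = 4.3060, t(square A) = 4.1760.
Expected turns from square C to square B: 4.3060.

4.3060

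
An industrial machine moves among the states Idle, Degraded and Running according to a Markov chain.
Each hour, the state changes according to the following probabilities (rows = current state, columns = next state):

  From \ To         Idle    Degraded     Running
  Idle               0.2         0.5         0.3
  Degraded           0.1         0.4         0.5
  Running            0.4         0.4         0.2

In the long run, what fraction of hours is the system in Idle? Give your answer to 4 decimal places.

0.2276

Let the stationary distribution be π with π = πP and π_1 + π_2 + π_3 = 1.
π_1 = 0.2·π_1 + 0.1·π_2 + 0.4·π_3
π_2 = 0.5·π_1 + 0.4·π_2 + 0.4·π_3
Solving with the normalization constraint gives π = (0.2276, 0.4228, 0.3496).
So the stationary probability of Idle is 0.2276.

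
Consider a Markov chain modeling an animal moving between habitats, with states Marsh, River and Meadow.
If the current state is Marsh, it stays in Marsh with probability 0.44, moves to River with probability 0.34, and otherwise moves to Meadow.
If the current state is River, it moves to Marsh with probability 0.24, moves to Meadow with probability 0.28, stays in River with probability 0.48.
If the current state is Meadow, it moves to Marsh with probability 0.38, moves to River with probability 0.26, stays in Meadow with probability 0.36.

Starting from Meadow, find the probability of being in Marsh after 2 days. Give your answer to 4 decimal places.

0.3664

Sum over the intermediate state after 1 day:
P = P(Meadow→Marsh)·P(Marsh→Marsh) + P(Meadow→River)·P(River→Marsh) + P(Meadow→Meadow)·P(Meadow→Marsh)
  = 0.38×0.44 + 0.26×0.24 + 0.36×0.38
  = 0.1672 + 0.0624 + 0.1368 = 0.3664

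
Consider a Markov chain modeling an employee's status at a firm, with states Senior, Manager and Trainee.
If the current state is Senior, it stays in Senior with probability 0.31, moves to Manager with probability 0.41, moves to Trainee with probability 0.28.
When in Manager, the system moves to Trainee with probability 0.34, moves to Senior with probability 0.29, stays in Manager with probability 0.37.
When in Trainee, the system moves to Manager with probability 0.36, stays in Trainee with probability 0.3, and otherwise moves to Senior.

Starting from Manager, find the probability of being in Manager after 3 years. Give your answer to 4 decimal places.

0.3794

Propagate the distribution vector 3 years from Manager.
After 0 years: (0.0000, 1.0000, 0.0000)
After 1 year: (0.2900, 0.3700, 0.3400)
After 2 years: (0.3128, 0.3782, 0.3090)
After 3 years: (0.3117, 0.3794, 0.3089)
P(in Manager after 3 years) = 0.3794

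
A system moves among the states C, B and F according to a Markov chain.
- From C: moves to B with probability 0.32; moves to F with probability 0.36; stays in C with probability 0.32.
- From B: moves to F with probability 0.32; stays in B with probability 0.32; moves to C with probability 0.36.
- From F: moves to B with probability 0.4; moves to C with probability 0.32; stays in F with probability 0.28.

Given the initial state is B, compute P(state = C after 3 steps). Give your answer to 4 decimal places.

0.3338

Propagate the distribution vector 3 steps from B.
After 0 steps: (0.0000, 1.0000, 0.0000)
After 1 step: (0.3600, 0.3200, 0.3200)
After 2 steps: (0.3328, 0.3456, 0.3216)
After 3 steps: (0.3338, 0.3457, 0.3204)
P(in C after 3 steps) = 0.3338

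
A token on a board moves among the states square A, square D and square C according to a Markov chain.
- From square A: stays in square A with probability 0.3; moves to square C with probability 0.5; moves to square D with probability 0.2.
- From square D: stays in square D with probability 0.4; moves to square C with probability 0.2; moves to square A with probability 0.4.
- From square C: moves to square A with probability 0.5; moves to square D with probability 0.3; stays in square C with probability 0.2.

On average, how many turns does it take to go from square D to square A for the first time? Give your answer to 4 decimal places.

2.3810

Let t(s) be the expected number of turns to first reach square A from state s, with t(square A) = 0. Conditioning on the first turn:
t(square D) = 1 + 0.4·t(square D) + 0.2·t(square C)
t(square C) = 1 + 0.3·t(square D) + 0.2·t(square C)
Solving: t(square D) = 2.3810, t(square C) = 2.1429.
Expected turns from square D to square A: 2.3810.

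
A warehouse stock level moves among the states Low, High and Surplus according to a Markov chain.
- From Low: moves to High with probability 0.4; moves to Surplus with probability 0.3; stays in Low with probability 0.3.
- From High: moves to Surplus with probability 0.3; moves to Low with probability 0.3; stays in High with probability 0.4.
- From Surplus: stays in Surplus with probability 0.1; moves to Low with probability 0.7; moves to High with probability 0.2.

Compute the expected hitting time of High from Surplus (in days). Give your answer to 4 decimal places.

Let t(s) be the expected number of days to first reach High from state s, with t(High) = 0. Conditioning on the first day:
t(Low) = 1 + 0.3·t(Low) + 0.3·t(Surplus)
t(Surplus) = 1 + 0.7·t(Low) + 0.1·t(Surplus)
Solving: t(Low) = 2.8571, t(Surplus) = 3.3333.
Expected days from Surplus to High: 3.3333.

3.3333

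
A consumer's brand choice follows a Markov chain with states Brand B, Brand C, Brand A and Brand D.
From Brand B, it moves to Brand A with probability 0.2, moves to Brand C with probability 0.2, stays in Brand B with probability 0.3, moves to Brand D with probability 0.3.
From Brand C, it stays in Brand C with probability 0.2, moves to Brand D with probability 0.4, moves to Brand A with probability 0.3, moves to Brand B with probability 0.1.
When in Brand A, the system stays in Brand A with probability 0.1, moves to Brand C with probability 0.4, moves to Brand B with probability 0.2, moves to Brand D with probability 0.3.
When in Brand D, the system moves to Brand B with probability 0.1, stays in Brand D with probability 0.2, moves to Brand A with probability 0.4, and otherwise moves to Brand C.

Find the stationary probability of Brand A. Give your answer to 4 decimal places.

0.2617

Let the stationary distribution be π with π = πP and π_1 + π_2 + π_3 + π_4 = 1.
π_1 = 0.3·π_1 + 0.1·π_2 + 0.2·π_3 + 0.1·π_4
π_2 = 0.2·π_1 + 0.2·π_2 + 0.4·π_3 + 0.3·π_4
π_3 = 0.2·π_1 + 0.3·π_2 + 0.1·π_3 + 0.4·π_4
Solving with the normalization constraint gives π = (0.1577, 0.2822, 0.2617, 0.2984).
So the stationary probability of Brand A is 0.2617.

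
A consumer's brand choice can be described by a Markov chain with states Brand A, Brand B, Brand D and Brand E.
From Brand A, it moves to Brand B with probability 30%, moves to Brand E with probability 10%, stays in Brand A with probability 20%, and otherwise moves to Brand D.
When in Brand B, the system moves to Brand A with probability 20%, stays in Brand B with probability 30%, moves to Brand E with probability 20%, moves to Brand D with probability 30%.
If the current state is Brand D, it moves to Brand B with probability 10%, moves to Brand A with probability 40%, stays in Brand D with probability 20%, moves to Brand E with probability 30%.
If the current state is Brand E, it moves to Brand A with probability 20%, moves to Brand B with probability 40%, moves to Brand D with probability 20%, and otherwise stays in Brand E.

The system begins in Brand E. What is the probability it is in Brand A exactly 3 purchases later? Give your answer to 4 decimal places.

0.2560

Propagate the distribution vector 3 purchases from Brand E.
After 0 purchases: (0.0000, 0.0000, 0.0000, 1.0000)
After 1 purchase: (0.2000, 0.4000, 0.2000, 0.2000)
After 2 purchases: (0.2400, 0.2800, 0.2800, 0.2000)
After 3 purchases: (0.2560, 0.2640, 0.2760, 0.2040)
P(in Brand A after 3 purchases) = 0.2560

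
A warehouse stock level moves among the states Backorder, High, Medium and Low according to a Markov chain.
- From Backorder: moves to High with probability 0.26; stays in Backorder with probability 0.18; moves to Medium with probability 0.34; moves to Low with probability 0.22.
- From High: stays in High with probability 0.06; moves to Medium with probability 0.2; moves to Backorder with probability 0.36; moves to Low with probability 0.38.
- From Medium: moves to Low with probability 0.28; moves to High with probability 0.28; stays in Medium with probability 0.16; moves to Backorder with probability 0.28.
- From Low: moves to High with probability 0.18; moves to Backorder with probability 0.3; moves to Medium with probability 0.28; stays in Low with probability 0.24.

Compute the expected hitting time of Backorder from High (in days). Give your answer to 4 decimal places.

Let t(s) be the expected number of days to first reach Backorder from state s, with t(Backorder) = 0. Conditioning on the first day:
t(High) = 1 + 0.06·t(High) + 0.2·t(Medium) + 0.38·t(Low)
t(Medium) = 1 + 0.28·t(High) + 0.16·t(Medium) + 0.28·t(Low)
t(Low) = 1 + 0.18·t(High) + 0.28·t(Medium) + 0.24·t(Low)
Solving: t(High) = 3.0881, t(Medium) = 3.3086, t(Low) = 3.2661.
Expected days from High to Backorder: 3.0881.

3.0881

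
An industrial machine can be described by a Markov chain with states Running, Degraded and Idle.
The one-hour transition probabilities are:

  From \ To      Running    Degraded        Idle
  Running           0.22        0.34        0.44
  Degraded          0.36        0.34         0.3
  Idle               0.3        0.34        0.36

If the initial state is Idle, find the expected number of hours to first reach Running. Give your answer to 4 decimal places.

3.1211

Let t(s) be the expected number of hours to first reach Running from state s, with t(Running) = 0. Conditioning on the first hour:
t(Degraded) = 1 + 0.34·t(Degraded) + 0.3·t(Idle)
t(Idle) = 1 + 0.34·t(Degraded) + 0.36·t(Idle)
Solving: t(Degraded) = 2.9338, t(Idle) = 3.1211.
Expected hours from Idle to Running: 3.1211.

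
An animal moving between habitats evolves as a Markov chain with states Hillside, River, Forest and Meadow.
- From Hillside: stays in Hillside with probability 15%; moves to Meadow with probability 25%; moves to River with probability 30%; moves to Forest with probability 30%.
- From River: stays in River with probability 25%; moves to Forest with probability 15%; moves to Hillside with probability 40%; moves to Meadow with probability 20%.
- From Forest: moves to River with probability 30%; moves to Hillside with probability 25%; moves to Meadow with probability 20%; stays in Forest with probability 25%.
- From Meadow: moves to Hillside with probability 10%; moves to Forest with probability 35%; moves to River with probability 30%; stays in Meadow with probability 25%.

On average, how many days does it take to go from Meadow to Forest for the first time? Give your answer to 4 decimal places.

3.5325

Let t(s) be the expected number of days to first reach Forest from state s, with t(Forest) = 0. Conditioning on the first day:
t(Hillside) = 1 + 0.15·t(Hillside) + 0.3·t(River) + 0.25·t(Meadow)
t(River) = 1 + 0.4·t(Hillside) + 0.25·t(River) + 0.2·t(Meadow)
t(Meadow) = 1 + 0.1·t(Hillside) + 0.3·t(River) + 0.25·t(Meadow)
Solving: t(Hillside) = 3.7185, t(River) = 4.2585, t(Meadow) = 3.5325.
Expected days from Meadow to Forest: 3.5325.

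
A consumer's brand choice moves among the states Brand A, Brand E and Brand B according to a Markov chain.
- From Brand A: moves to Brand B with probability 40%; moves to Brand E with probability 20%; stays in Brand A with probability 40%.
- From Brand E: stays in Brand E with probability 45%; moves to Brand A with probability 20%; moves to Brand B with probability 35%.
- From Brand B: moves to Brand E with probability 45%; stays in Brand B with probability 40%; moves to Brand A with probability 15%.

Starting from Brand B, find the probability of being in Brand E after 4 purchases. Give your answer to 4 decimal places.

0.3942

Propagate the distribution vector 4 purchases from Brand B.
After 0 purchases: (0.0000, 0.0000, 1.0000)
After 1 purchase: (0.1500, 0.4500, 0.4000)
After 2 purchases: (0.2100, 0.4125, 0.3775)
After 3 purchases: (0.2231, 0.3975, 0.3794)
After 4 purchases: (0.2257, 0.3942, 0.3801)
P(in Brand E after 4 purchases) = 0.3942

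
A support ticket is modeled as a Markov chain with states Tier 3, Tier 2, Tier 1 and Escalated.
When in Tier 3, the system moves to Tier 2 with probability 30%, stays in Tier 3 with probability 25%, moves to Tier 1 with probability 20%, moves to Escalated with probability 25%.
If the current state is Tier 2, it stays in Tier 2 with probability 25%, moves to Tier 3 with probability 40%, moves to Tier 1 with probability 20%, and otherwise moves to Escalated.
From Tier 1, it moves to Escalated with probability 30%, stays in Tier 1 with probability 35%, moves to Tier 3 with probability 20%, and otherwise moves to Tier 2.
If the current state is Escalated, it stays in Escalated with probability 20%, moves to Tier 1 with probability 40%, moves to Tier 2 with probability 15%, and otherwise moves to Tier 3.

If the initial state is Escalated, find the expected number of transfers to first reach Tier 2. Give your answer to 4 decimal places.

Let t(s) be the expected number of transfers to first reach Tier 2 from state s, with t(Tier 2) = 0. Conditioning on the first transfer:
t(Tier 3) = 1 + 0.25·t(Tier 3) + 0.2·t(Tier 1) + 0.25·t(Escalated)
t(Tier 1) = 1 + 0.2·t(Tier 3) + 0.35·t(Tier 1) + 0.3·t(Escalated)
t(Escalated) = 1 + 0.25·t(Tier 3) + 0.4·t(Tier 1) + 0.2·t(Escalated)
Solving: t(Tier 3) = 4.5874, t(Tier 1) = 5.4451, t(Escalated) = 5.4061.
Expected transfers from Escalated to Tier 2: 5.4061.

5.4061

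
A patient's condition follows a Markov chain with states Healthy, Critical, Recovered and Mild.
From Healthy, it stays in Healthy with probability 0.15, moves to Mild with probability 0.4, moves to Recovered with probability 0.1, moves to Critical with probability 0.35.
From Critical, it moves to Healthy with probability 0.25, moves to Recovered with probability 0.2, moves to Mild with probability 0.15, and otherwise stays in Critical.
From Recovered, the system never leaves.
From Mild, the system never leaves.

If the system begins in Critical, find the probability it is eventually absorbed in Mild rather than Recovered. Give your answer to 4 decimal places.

Let h(s) be the probability of absorption at Mild starting from transient state s. Then h(Mild) = 1 and h(Recovered) = 0. By first-step analysis:
h(Healthy) = 0.15·h(Healthy) + 0.35·h(Critical) + 0.1·0 + 0.4·1
h(Critical) = 0.25·h(Healthy) + 0.4·h(Critical) + 0.2·0 + 0.15·1
Solving: h(Healthy) = 0.6923, h(Critical) = 0.5385.
Starting from Critical, the probability is 0.5385.

0.5385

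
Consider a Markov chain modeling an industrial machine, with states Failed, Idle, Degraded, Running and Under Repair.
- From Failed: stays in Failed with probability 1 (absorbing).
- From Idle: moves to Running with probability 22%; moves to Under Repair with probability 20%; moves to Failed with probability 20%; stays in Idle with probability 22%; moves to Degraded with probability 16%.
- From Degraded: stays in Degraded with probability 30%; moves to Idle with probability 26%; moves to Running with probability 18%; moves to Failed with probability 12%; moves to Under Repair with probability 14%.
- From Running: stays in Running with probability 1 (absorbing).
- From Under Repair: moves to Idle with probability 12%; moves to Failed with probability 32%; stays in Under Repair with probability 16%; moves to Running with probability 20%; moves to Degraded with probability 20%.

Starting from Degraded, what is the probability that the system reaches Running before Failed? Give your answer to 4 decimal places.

0.5312

Let h(s) be the probability of absorption at Running starting from transient state s. Then h(Running) = 1 and h(Failed) = 0. By first-step analysis:
h(Idle) = 0.2·0 + 0.22·h(Idle) + 0.16·h(Degraded) + 0.22·1 + 0.2·h(Under Repair)
h(Degraded) = 0.12·0 + 0.26·h(Idle) + 0.3·h(Degraded) + 0.18·1 + 0.14·h(Under Repair)
h(Under Repair) = 0.32·0 + 0.12·h(Idle) + 0.2·h(Degraded) + 0.2·1 + 0.16·h(Under Repair)
Solving: h(Idle) = 0.5029, h(Degraded) = 0.5312, h(Under Repair) = 0.4364.
Starting from Degraded, the probability is 0.5312.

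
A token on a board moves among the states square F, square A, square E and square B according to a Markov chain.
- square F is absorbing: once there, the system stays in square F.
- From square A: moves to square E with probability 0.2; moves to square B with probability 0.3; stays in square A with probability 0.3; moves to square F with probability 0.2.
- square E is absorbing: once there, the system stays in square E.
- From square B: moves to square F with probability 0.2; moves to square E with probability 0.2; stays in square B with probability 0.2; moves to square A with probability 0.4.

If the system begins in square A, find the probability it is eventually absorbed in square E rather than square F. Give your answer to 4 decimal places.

Let h(s) be the probability of absorption at square E starting from transient state s. Then h(square E) = 1 and h(square F) = 0. By first-step analysis:
h(square A) = 0.2·0 + 0.3·h(square A) + 0.2·1 + 0.3·h(square B)
h(square B) = 0.2·0 + 0.4·h(square A) + 0.2·1 + 0.2·h(square B)
Solving: h(square A) = 0.5000, h(square B) = 0.5000.
Starting from square A, the probability is 0.5000.

0.5000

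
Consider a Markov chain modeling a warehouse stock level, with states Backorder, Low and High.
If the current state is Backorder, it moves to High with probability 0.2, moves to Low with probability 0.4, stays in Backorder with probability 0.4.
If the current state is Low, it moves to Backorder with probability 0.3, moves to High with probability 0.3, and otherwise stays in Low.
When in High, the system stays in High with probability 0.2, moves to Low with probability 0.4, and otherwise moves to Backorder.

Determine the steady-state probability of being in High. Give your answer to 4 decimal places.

Let the stationary distribution be π with π = πP and π_1 + π_2 + π_3 = 1.
π_1 = 0.4·π_1 + 0.3·π_2 + 0.4·π_3
π_2 = 0.4·π_1 + 0.4·π_2 + 0.4·π_3
Solving with the normalization constraint gives π = (0.3600, 0.4000, 0.2400).
So the stationary probability of High is 0.2400.

0.2400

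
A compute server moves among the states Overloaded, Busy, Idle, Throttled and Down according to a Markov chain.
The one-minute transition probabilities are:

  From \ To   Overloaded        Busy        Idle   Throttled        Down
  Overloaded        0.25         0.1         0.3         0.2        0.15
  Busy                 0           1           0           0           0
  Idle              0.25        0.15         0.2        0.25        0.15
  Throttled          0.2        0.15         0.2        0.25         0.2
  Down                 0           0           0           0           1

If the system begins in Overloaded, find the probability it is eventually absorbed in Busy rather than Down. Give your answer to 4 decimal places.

0.4344

Let h(s) be the probability of absorption at Busy starting from transient state s. Then h(Busy) = 1 and h(Down) = 0. By first-step analysis:
h(Overloaded) = 0.25·h(Overloaded) + 0.1·1 + 0.3·h(Idle) + 0.2·h(Throttled) + 0.15·0
h(Idle) = 0.25·h(Overloaded) + 0.15·1 + 0.2·h(Idle) + 0.25·h(Throttled) + 0.15·0
h(Throttled) = 0.2·h(Overloaded) + 0.15·1 + 0.2·h(Idle) + 0.25·h(Throttled) + 0.2·0
Solving: h(Overloaded) = 0.4344, h(Idle) = 0.4603, h(Throttled) = 0.4386.
Starting from Overloaded, the probability is 0.4344.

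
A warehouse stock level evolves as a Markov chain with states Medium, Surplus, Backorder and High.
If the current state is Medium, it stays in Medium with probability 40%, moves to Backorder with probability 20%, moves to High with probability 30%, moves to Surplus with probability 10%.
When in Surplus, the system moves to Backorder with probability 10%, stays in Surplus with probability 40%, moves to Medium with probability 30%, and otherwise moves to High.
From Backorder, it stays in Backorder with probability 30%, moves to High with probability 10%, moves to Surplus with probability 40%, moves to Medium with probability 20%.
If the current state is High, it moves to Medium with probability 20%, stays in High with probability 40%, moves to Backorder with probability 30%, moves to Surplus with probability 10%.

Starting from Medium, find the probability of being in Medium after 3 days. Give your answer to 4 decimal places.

Propagate the distribution vector 3 days from Medium.
After 0 days: (1.0000, 0.0000, 0.0000, 0.0000)
After 1 day: (0.4000, 0.1000, 0.2000, 0.3000)
After 2 days: (0.2900, 0.1900, 0.2400, 0.2800)
After 3 days: (0.2770, 0.2290, 0.2330, 0.2610)
P(in Medium after 3 days) = 0.2770

0.2770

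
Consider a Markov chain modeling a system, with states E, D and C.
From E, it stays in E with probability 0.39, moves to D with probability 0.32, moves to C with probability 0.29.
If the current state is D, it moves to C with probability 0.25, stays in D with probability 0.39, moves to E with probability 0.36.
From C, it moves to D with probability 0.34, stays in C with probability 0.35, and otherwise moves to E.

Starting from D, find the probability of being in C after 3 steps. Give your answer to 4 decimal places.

0.2933

Propagate the distribution vector 3 steps from D.
After 0 steps: (0.0000, 1.0000, 0.0000)
After 1 step: (0.3600, 0.3900, 0.2500)
After 2 steps: (0.3583, 0.3523, 0.2894)
After 3 steps: (0.3563, 0.3504, 0.2933)
P(in C after 3 steps) = 0.2933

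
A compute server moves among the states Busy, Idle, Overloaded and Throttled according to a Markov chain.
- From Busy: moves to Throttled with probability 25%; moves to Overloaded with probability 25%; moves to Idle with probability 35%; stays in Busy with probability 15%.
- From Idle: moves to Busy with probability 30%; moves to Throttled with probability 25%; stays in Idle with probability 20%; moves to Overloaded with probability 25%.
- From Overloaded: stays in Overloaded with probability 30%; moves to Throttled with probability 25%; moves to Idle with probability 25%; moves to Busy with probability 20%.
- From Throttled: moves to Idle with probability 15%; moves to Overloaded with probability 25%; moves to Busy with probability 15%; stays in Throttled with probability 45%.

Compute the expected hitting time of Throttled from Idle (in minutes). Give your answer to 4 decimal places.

4.0000

Let t(s) be the expected number of minutes to first reach Throttled from state s, with t(Throttled) = 0. Conditioning on the first minute:
t(Busy) = 1 + 0.15·t(Busy) + 0.35·t(Idle) + 0.25·t(Overloaded)
t(Idle) = 1 + 0.3·t(Busy) + 0.2·t(Idle) + 0.25·t(Overloaded)
t(Overloaded) = 1 + 0.2·t(Busy) + 0.25·t(Idle) + 0.3·t(Overloaded)
Solving: t(Busy) = 4.0000, t(Idle) = 4.0000, t(Overloaded) = 4.0000.
Expected minutes from Idle to Throttled: 4.0000.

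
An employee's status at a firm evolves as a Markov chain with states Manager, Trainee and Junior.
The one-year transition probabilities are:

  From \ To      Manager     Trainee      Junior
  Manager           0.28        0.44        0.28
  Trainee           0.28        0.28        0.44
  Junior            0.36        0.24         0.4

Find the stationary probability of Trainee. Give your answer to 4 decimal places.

0.3146

Let the stationary distribution be π with π = πP and π_1 + π_2 + π_3 = 1.
π_1 = 0.28·π_1 + 0.28·π_2 + 0.36·π_3
π_2 = 0.44·π_1 + 0.28·π_2 + 0.24·π_3
Solving with the normalization constraint gives π = (0.3100, 0.3146, 0.3754).
So the stationary probability of Trainee is 0.3146.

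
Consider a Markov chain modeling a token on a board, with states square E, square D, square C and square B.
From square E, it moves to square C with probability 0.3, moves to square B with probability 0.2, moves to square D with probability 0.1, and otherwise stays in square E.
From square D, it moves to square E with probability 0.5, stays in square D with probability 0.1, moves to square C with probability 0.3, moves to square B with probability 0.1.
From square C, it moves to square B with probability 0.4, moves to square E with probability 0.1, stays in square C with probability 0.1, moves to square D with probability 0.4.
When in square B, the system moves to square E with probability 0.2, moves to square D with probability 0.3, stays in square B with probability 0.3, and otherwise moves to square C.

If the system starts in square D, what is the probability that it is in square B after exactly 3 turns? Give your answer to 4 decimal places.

0.2510

Propagate the distribution vector 3 turns from square D.
After 0 turns: (0.0000, 1.0000, 0.0000, 0.0000)
After 1 turn: (0.5000, 0.1000, 0.3000, 0.1000)
After 2 turns: (0.3000, 0.2100, 0.2300, 0.2600)
After 3 turns: (0.3000, 0.2210, 0.2280, 0.2510)
P(in square B after 3 turns) = 0.2510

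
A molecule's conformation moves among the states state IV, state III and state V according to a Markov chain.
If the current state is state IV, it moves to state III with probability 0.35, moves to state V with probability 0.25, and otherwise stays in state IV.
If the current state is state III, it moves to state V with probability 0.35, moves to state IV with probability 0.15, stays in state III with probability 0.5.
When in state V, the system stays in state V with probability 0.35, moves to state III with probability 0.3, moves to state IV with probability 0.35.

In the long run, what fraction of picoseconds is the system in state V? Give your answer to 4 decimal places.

Let the stationary distribution be π with π = πP and π_1 + π_2 + π_3 = 1.
π_1 = 0.4·π_1 + 0.15·π_2 + 0.35·π_3
π_2 = 0.35·π_1 + 0.5·π_2 + 0.3·π_3
Solving with the normalization constraint gives π = (0.2857, 0.3929, 0.3214).
So the stationary probability of state V is 0.3214.

0.3214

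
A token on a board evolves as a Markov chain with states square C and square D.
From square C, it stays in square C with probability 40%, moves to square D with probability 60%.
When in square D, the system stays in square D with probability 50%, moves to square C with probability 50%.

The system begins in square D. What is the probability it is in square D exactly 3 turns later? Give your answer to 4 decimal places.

0.5450

Propagate the distribution vector 3 turns from square D.
After 0 turns: (0.0000, 1.0000)
After 1 turn: (0.5000, 0.5000)
After 2 turns: (0.4500, 0.5500)
After 3 turns: (0.4550, 0.5450)
P(in square D after 3 turns) = 0.5450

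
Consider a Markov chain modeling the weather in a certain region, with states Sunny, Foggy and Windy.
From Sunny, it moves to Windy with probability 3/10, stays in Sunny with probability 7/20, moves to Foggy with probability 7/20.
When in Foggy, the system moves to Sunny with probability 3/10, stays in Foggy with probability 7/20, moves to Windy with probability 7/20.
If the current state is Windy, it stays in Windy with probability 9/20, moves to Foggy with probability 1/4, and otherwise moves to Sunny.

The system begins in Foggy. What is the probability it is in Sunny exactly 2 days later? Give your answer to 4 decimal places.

Sum over the intermediate state after 1 day:
P = P(Foggy→Sunny)·P(Sunny→Sunny) + P(Foggy→Foggy)·P(Foggy→Sunny) + P(Foggy→Windy)·P(Windy→Sunny)
  = 0.3×0.35 + 0.35×0.3 + 0.35×0.3
  = 0.1050 + 0.1050 + 0.1050 = 0.3150

0.3150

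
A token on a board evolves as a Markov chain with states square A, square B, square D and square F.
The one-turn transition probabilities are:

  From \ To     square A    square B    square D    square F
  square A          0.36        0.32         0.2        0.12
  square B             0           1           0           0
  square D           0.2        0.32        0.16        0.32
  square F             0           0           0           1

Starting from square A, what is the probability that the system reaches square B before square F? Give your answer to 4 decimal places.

Let h(s) be the probability of absorption at square B starting from transient state s. Then h(square B) = 1 and h(square F) = 0. By first-step analysis:
h(square A) = 0.36·h(square A) + 0.32·1 + 0.2·h(square D) + 0.12·0
h(square D) = 0.2·h(square A) + 0.32·1 + 0.16·h(square D) + 0.32·0
Solving: h(square A) = 0.6688, h(square D) = 0.5402.
Starting from square A, the probability is 0.6688.

0.6688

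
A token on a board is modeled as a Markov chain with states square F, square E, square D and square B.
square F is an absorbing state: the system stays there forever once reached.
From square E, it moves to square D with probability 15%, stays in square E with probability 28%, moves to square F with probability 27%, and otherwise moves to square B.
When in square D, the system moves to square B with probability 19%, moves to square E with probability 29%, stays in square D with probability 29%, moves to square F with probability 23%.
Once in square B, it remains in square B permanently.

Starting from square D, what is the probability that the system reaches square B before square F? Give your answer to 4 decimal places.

Let h(s) be the probability of absorption at square B starting from transient state s. Then h(square B) = 1 and h(square F) = 0. By first-step analysis:
h(square E) = 0.27·0 + 0.28·h(square E) + 0.15·h(square D) + 0.3·1
h(square D) = 0.23·0 + 0.29·h(square E) + 0.29·h(square D) + 0.19·1
Solving: h(square E) = 0.5164, h(square D) = 0.4785.
Starting from square D, the probability is 0.4785.

0.4785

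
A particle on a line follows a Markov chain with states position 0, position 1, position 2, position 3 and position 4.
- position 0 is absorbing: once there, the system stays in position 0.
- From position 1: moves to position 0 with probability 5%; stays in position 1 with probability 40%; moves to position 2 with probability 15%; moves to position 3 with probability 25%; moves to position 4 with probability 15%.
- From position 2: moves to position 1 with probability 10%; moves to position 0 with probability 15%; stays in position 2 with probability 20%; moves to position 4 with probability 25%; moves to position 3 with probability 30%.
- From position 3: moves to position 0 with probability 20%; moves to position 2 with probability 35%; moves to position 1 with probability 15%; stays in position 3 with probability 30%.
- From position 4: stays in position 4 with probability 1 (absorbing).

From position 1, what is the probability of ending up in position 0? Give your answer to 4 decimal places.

Let h(s) be the probability of absorption at position 0 starting from transient state s. Then h(position 0) = 1 and h(position 4) = 0. By first-step analysis:
h(position 1) = 0.05·1 + 0.4·h(position 1) + 0.15·h(position 2) + 0.25·h(position 3) + 0.15·0
h(position 2) = 0.15·1 + 0.1·h(position 1) + 0.2·h(position 2) + 0.3·h(position 3) + 0.25·0
h(position 3) = 0.2·1 + 0.15·h(position 1) + 0.35·h(position 2) + 0.3·h(position 3)
Solving: h(position 1) = 0.4637, h(position 2) = 0.4798, h(position 3) = 0.6250.
Starting from position 1, the probability is 0.4637.

0.4637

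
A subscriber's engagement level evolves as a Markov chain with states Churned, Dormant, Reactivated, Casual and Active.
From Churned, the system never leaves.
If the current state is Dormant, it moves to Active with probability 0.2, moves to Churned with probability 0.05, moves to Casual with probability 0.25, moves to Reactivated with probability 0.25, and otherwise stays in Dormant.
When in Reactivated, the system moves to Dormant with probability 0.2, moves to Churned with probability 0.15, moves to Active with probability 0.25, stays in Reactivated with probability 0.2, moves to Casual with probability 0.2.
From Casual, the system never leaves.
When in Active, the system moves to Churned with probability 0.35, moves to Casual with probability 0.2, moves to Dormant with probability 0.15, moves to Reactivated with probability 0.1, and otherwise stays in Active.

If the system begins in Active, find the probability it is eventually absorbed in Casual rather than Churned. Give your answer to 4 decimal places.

0.4363

Let h(s) be the probability of absorption at Casual starting from transient state s. Then h(Casual) = 1 and h(Churned) = 0. By first-step analysis:
h(Dormant) = 0.05·0 + 0.25·h(Dormant) + 0.25·h(Reactivated) + 0.25·1 + 0.2·h(Active)
h(Reactivated) = 0.15·0 + 0.2·h(Dormant) + 0.2·h(Reactivated) + 0.2·1 + 0.25·h(Active)
h(Active) = 0.35·0 + 0.15·h(Dormant) + 0.1·h(Reactivated) + 0.2·1 + 0.2·h(Active)
Solving: h(Dormant) = 0.6311, h(Reactivated) = 0.5441, h(Active) = 0.4363.
Starting from Active, the probability is 0.4363.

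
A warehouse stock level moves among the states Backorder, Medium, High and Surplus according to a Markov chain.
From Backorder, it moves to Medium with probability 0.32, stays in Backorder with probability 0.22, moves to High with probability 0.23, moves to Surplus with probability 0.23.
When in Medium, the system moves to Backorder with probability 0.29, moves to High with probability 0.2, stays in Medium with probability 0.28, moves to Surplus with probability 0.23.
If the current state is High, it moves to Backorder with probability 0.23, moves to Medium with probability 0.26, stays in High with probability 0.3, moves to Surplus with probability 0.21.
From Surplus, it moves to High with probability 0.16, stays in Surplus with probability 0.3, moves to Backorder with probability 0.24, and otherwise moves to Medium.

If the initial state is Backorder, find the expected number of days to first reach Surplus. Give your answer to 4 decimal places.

4.4396

Let t(s) be the expected number of days to first reach Surplus from state s, with t(Surplus) = 0. Conditioning on the first day:
t(Backorder) = 1 + 0.22·t(Backorder) + 0.32·t(Medium) + 0.23·t(High)
t(Medium) = 1 + 0.29·t(Backorder) + 0.28·t(Medium) + 0.2·t(High)
t(High) = 1 + 0.23·t(Backorder) + 0.26·t(Medium) + 0.3·t(High)
Solving: t(Backorder) = 4.4396, t(Medium) = 4.4369, t(High) = 4.5353.
Expected days from Backorder to Surplus: 4.4396.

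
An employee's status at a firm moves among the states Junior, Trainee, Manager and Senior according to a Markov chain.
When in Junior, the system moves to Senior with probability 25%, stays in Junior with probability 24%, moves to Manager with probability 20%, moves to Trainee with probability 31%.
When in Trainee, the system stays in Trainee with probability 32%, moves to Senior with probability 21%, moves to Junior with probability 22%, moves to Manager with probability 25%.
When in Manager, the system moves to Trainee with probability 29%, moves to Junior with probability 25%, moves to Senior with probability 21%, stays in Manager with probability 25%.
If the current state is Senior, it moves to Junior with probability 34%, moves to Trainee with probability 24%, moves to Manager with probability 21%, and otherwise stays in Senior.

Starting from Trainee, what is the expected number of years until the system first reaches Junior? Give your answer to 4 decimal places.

3.9612

Let t(s) be the expected number of years to first reach Junior from state s, with t(Junior) = 0. Conditioning on the first year:
t(Trainee) = 1 + 0.32·t(Trainee) + 0.25·t(Manager) + 0.21·t(Senior)
t(Manager) = 1 + 0.29·t(Trainee) + 0.25·t(Manager) + 0.21·t(Senior)
t(Senior) = 1 + 0.24·t(Trainee) + 0.21·t(Manager) + 0.21·t(Senior)
Solving: t(Trainee) = 3.9612, t(Manager) = 3.8424, t(Senior) = 3.4906.
Expected years from Trainee to Junior: 3.9612.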